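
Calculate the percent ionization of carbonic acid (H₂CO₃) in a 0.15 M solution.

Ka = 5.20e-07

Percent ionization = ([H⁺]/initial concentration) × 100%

Using Ka equilibrium: x² + Ka×x - Ka×C = 0. Solving: [H⁺] = 2.7902e-04. Percent = (2.7902e-04/0.15) × 100

Percent ionization = 0.186%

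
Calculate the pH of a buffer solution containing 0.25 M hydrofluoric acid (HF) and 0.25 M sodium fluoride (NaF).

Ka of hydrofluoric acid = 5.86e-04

pKa = -log(5.86e-04) = 3.23. pH = pKa + log([A⁻]/[HA]) = 3.23 + log(0.25/0.25)

pH = 3.23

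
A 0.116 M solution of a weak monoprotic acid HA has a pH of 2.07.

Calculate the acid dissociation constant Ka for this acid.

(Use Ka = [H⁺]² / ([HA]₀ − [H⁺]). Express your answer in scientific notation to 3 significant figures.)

[H⁺] = 10^(−pH) = 10^(−2.07) = 8.511e-03 M. For HA ⇌ H⁺ + A⁻, Ka = [H⁺][A⁻]/[HA] = [H⁺]² / ([HA]₀ − [H⁺]) = (8.511e-03)² / (0.116 − 8.511e-03) = 6.74e-04.

K_a = 6.74e-04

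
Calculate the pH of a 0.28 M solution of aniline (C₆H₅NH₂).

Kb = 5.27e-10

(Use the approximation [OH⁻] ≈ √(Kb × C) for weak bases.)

[OH⁻] = √(Kb × C) = √(5.27e-10 × 0.28) = 1.2147e-05. pOH = 4.92, pH = 14 - pOH

pH = 9.08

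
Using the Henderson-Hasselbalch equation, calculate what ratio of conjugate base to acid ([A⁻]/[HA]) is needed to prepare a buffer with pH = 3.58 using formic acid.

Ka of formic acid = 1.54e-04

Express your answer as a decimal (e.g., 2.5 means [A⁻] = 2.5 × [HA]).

pKa = -log(1.54e-04) = 3.8125. pH = pKa + log([A⁻]/[HA]), so log([A⁻]/[HA]) = pH − pKa = 3.58 − 3.8125 = -0.2325. [A⁻]/[HA] = 10^(-0.2325) = 0.585

[A⁻]/[HA] = 0.585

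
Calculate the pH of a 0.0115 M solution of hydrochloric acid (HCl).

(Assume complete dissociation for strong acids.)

[H⁺] = 0.0115 M for strong acid. pH = -log[H⁺] = -log(0.0115)

pH = 1.94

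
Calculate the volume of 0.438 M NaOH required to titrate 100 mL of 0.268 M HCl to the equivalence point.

At equivalence: moles acid = moles base. moles HCl = 0.268 × 100/1000 = 0.0268 mol. V_base = moles / 0.438 × 1000 = 61.2 mL.

V_{base} = 61.2 mL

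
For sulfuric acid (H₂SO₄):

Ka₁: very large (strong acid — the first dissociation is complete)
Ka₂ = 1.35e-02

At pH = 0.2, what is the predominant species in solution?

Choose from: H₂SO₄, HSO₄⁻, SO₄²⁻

The first dissociation is complete, so H₂SO₄ itself is never the predominant species in water; pKa₂ = -log(1.35e-02) = 1.87. For a polyprotic acid the predominant species crosses at each pKa: below pKa_n the protonated form dominates, above it the deprotonated form does. At pH = 0.2, the predominant species is HSO₄⁻.

HSO₄⁻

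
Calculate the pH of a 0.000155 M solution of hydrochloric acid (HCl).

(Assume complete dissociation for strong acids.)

[H⁺] = 0.000155 M for strong acid. pH = -log[H⁺] = -log(0.000155)

pH = 3.81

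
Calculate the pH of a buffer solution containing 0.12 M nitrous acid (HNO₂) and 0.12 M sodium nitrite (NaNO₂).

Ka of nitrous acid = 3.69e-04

pKa = -log(3.69e-04) = 3.43. pH = pKa + log([A⁻]/[HA]) = 3.43 + log(0.12/0.12)

pH = 3.43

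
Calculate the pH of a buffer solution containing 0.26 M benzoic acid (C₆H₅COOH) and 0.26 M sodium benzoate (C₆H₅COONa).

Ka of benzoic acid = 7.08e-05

pKa = -log(7.08e-05) = 4.15. pH = pKa + log([A⁻]/[HA]) = 4.15 + log(0.26/0.26)

pH = 4.15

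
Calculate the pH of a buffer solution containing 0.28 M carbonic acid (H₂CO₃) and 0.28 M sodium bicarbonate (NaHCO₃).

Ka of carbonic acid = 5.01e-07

pKa = -log(5.01e-07) = 6.30. pH = pKa + log([A⁻]/[HA]) = 6.30 + log(0.28/0.28)

pH = 6.30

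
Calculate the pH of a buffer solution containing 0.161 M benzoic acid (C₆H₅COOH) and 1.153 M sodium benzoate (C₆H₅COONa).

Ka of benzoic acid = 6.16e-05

pKa = -log(6.16e-05) = 4.21. pH = pKa + log([A⁻]/[HA]) = 4.21 + log(1.153/0.161)

pH = 5.07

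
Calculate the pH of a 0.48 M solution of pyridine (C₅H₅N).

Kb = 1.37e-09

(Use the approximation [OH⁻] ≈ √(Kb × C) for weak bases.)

[OH⁻] = √(Kb × C) = √(1.37e-09 × 0.48) = 2.5644e-05. pOH = 4.59, pH = 14 - pOH

pH = 9.41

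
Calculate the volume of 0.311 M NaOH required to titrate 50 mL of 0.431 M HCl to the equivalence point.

At equivalence: moles acid = moles base. moles HCl = 0.431 × 50/1000 = 0.02155 mol. V_base = moles / 0.311 × 1000 = 69.3 mL.

V_{base} = 69.3 mL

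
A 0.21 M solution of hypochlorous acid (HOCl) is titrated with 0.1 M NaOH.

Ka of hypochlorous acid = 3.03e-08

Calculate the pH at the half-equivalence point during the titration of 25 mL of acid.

At half-equivalence [HA] = [A⁻], so Henderson-Hasselbalch gives pH = pKa = -log(3.03e-08) = 7.52.

pH = pKa = 7.52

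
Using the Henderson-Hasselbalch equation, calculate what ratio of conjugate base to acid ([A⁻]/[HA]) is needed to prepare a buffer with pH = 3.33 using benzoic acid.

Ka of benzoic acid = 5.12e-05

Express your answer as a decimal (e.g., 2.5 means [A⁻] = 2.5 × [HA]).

pKa = -log(5.12e-05) = 4.2907. pH = pKa + log([A⁻]/[HA]), so log([A⁻]/[HA]) = pH − pKa = 3.33 − 4.2907 = -0.9607. [A⁻]/[HA] = 10^(-0.9607) = 0.109

[A⁻]/[HA] = 0.109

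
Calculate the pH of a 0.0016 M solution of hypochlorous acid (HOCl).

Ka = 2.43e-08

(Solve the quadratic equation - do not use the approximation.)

x² + Ka×x - Ka×C = 0. Using quadratic formula: [H⁺] = 6.2232e-06

pH = 5.21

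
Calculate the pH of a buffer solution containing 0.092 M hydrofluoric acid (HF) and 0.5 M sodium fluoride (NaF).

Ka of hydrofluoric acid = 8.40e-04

pKa = -log(8.40e-04) = 3.08. pH = pKa + log([A⁻]/[HA]) = 3.08 + log(0.5/0.092)

pH = 3.81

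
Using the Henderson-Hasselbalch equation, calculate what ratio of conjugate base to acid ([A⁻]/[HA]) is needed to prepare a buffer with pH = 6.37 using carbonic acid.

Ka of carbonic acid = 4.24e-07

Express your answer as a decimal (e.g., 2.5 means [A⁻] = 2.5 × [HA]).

pKa = -log(4.24e-07) = 6.3726. pH = pKa + log([A⁻]/[HA]), so log([A⁻]/[HA]) = pH − pKa = 6.37 − 6.3726 = -0.0026. [A⁻]/[HA] = 10^(-0.0026) = 0.994

[A⁻]/[HA] = 0.994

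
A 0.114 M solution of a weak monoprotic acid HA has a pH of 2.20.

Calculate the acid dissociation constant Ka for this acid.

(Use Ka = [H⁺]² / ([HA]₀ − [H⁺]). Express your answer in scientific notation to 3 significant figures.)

[H⁺] = 10^(−pH) = 10^(−2.20) = 6.310e-03 M. For HA ⇌ H⁺ + A⁻, Ka = [H⁺][A⁻]/[HA] = [H⁺]² / ([HA]₀ − [H⁺]) = (6.310e-03)² / (0.114 − 6.310e-03) = 3.70e-04.

K_a = 3.70e-04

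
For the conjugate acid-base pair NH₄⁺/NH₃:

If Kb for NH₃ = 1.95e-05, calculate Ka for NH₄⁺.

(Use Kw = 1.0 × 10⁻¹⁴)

For a conjugate pair Ka × Kb = Kw, so Ka = Kw/Kb = 1.0 × 10⁻¹⁴ / 1.95e-05 = 5.13e-10.

K_a = 5.13e-10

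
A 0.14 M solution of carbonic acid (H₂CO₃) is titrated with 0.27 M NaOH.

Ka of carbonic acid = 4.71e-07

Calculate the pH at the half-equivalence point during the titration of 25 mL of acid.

At half-equivalence [HA] = [A⁻], so Henderson-Hasselbalch gives pH = pKa = -log(4.71e-07) = 6.33.

pH = pKa = 6.33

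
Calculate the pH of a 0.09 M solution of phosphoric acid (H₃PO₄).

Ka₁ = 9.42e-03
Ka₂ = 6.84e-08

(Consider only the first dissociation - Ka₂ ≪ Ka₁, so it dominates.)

First dissociation dominates. From Ka₁ = [H⁺][HA⁻]/[H₂A], x² + Ka₁·x − Ka₁·C = 0 with C = 0.09 M and Ka₁ = 9.42e-03. Solving: [H⁺] = (−Ka₁ + √(Ka₁² + 4·Ka₁·C)) / 2 = 2.4785e-02 M. pH = -log(2.4785e-02) = 1.61.

pH = 1.61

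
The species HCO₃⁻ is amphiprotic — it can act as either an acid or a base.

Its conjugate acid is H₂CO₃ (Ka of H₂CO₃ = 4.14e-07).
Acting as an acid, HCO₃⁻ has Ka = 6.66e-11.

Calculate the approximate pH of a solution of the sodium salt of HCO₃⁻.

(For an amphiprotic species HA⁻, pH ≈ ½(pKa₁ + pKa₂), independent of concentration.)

pKa₁ = -log(4.14e-07) = 6.38; pKa₂ = -log(6.66e-11) = 10.18. For an amphiprotic species, pH ≈ ½(pKa₁ + pKa₂) = ½(6.38 + 10.18) = 8.28.

pH = 8.28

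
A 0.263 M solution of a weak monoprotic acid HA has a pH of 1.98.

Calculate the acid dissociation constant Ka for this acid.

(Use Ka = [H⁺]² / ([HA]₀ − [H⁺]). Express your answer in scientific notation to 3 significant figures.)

[H⁺] = 10^(−pH) = 10^(−1.98) = 1.047e-02 M. For HA ⇌ H⁺ + A⁻, Ka = [H⁺][A⁻]/[HA] = [H⁺]² / ([HA]₀ − [H⁺]) = (1.047e-02)² / (0.263 − 1.047e-02) = 4.34e-04.

K_a = 4.34e-04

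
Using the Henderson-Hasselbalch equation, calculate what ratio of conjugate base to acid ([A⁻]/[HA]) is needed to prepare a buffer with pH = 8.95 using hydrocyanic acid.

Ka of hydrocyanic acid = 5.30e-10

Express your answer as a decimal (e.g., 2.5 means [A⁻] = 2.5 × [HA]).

pKa = -log(5.30e-10) = 9.2757. pH = pKa + log([A⁻]/[HA]), so log([A⁻]/[HA]) = pH − pKa = 8.95 − 9.2757 = -0.3257. [A⁻]/[HA] = 10^(-0.3257) = 0.472

[A⁻]/[HA] = 0.472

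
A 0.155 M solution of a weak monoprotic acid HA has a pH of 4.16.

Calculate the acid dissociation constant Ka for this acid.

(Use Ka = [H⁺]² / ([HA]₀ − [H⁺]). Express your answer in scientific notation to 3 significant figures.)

[H⁺] = 10^(−pH) = 10^(−4.16) = 6.918e-05 M. For HA ⇌ H⁺ + A⁻, Ka = [H⁺][A⁻]/[HA] = [H⁺]² / ([HA]₀ − [H⁺]) = (6.918e-05)² / (0.155 − 6.918e-05) = 3.09e-08.

K_a = 3.09e-08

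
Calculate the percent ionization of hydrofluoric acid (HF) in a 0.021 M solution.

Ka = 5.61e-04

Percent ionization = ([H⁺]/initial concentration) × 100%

Using Ka equilibrium: x² + Ka×x - Ka×C = 0. Solving: [H⁺] = 3.1633e-03. Percent = (3.1633e-03/0.021) × 100

Percent ionization = 15.1%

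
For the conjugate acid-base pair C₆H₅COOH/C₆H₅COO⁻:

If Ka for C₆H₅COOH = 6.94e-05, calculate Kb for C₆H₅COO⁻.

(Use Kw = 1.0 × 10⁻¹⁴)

For a conjugate pair Ka × Kb = Kw, so Kb = Kw/Ka = 1.0 × 10⁻¹⁴ / 6.94e-05 = 1.44e-10.

K_b = 1.44e-10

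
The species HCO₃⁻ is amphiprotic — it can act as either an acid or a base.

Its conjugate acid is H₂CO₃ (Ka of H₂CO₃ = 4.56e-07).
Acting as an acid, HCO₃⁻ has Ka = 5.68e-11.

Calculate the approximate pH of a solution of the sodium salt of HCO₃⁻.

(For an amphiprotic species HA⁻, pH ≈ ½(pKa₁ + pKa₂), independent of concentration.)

pKa₁ = -log(4.56e-07) = 6.34; pKa₂ = -log(5.68e-11) = 10.25. For an amphiprotic species, pH ≈ ½(pKa₁ + pKa₂) = ½(6.34 + 10.25) = 8.29.

pH = 8.29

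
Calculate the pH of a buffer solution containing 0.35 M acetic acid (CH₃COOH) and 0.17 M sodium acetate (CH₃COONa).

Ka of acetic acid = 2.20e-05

pKa = -log(2.20e-05) = 4.66. pH = pKa + log([A⁻]/[HA]) = 4.66 + log(0.17/0.35)

pH = 4.34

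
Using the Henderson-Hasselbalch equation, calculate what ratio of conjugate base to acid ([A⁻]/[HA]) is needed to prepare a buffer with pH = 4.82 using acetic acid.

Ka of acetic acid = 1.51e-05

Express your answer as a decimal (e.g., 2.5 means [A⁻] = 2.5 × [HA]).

pKa = -log(1.51e-05) = 4.8210. pH = pKa + log([A⁻]/[HA]), so log([A⁻]/[HA]) = pH − pKa = 4.82 − 4.8210 = -0.0010. [A⁻]/[HA] = 10^(-0.0010) = 0.998

[A⁻]/[HA] = 0.998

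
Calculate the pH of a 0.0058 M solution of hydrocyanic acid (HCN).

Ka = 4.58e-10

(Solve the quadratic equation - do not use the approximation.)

x² + Ka×x - Ka×C = 0. Using quadratic formula: [H⁺] = 1.6296e-06

pH = 5.79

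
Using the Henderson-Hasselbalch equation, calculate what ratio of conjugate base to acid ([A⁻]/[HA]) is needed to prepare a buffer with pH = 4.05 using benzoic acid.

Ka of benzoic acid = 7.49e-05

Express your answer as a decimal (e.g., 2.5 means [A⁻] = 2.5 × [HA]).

pKa = -log(7.49e-05) = 4.1255. pH = pKa + log([A⁻]/[HA]), so log([A⁻]/[HA]) = pH − pKa = 4.05 − 4.1255 = -0.0755. [A⁻]/[HA] = 10^(-0.0755) = 0.840

[A⁻]/[HA] = 0.840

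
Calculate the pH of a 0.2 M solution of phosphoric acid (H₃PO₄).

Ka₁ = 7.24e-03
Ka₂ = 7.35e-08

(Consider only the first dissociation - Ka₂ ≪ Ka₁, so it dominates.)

First dissociation dominates. From Ka₁ = [H⁺][HA⁻]/[H₂A], x² + Ka₁·x − Ka₁·C = 0 with C = 0.2 M and Ka₁ = 7.24e-03. Solving: [H⁺] = (−Ka₁ + √(Ka₁² + 4·Ka₁·C)) / 2 = 3.4604e-02 M. pH = -log(3.4604e-02) = 1.46.

pH = 1.46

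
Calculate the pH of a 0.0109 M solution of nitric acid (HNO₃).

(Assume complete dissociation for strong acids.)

[H⁺] = 0.0109 M for strong acid. pH = -log[H⁺] = -log(0.0109)

pH = 1.96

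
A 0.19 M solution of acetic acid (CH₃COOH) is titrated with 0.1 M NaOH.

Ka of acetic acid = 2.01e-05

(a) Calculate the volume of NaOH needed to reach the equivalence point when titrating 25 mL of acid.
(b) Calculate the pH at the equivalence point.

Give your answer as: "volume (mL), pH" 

moles acid = 0.19 × 25/1000 = 0.00475 mol; V_base = moles/0.1 × 1000 = 47.5 mL. At equivalence only the conjugate base is present: [A⁻] = 0.00475/0.072 = 6.5517e-02 M. Kb = Kw/Ka = 4.98e-10; [OH⁻] = √(Kb × [A⁻]) = 5.7093e-06; pOH = 5.24; pH = 14 - pOH = 8.76.

V = 47.5 mL, pH = 8.76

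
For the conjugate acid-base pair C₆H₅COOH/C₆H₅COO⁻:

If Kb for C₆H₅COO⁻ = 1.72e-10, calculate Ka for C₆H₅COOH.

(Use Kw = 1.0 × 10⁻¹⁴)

For a conjugate pair Ka × Kb = Kw, so Ka = Kw/Kb = 1.0 × 10⁻¹⁴ / 1.72e-10 = 5.81e-05.

K_a = 5.81e-05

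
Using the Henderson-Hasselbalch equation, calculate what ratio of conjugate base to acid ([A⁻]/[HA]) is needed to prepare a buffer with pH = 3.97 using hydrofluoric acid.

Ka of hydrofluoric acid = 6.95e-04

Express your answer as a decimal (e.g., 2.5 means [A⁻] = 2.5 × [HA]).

pKa = -log(6.95e-04) = 3.1580. pH = pKa + log([A⁻]/[HA]), so log([A⁻]/[HA]) = pH − pKa = 3.97 − 3.1580 = 0.8120. [A⁻]/[HA] = 10^(0.8120) = 6.49

[A⁻]/[HA] = 6.49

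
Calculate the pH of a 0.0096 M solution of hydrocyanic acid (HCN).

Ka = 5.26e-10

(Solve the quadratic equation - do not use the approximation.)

x² + Ka×x - Ka×C = 0. Using quadratic formula: [H⁺] = 2.2469e-06

pH = 5.65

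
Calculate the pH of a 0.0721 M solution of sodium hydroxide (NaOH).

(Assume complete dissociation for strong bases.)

[OH⁻] = 0.0721 M for strong base. pOH = -log[OH⁻] = 1.14, pH = 14 - pOH

pH = 12.86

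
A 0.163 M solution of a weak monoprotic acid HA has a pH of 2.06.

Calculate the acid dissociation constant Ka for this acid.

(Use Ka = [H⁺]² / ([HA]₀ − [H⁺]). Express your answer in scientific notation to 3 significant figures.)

[H⁺] = 10^(−pH) = 10^(−2.06) = 8.710e-03 M. For HA ⇌ H⁺ + A⁻, Ka = [H⁺][A⁻]/[HA] = [H⁺]² / ([HA]₀ − [H⁺]) = (8.710e-03)² / (0.163 − 8.710e-03) = 4.92e-04.

K_a = 4.92e-04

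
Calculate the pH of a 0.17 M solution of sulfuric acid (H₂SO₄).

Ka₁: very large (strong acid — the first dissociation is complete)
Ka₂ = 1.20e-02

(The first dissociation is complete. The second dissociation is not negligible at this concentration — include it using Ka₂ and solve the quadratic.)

First dissociation is complete: [H⁺]₀ = [HSO₄⁻]₀ = C = 0.17 M. Second dissociation HSO₄⁻ ⇌ H⁺ + SO₄²⁻: let x = [SO₄²⁻]. Ka₂ = (C + x)·x / (C − x) = 1.20e-02 → x² + (C + Ka₂)·x − Ka₂·C = 0 → x² + 0.18200·x − 2.040e-03 = 0. x = (−0.18200 + √(0.18200² + 4 × 2.040e-03)) / 2 = 1.0592e-02 M. [H⁺] = C + x = 0.17 + 1.0592e-02 = 1.8059e-01 M. pH = -log(1.8059e-01) = 0.74.

pH = 0.74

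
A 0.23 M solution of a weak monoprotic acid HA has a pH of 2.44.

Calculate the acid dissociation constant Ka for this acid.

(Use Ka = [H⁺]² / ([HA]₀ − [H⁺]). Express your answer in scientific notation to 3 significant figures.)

[H⁺] = 10^(−pH) = 10^(−2.44) = 3.631e-03 M. For HA ⇌ H⁺ + A⁻, Ka = [H⁺][A⁻]/[HA] = [H⁺]² / ([HA]₀ − [H⁺]) = (3.631e-03)² / (0.23 − 3.631e-03) = 5.82e-05.

K_a = 5.82e-05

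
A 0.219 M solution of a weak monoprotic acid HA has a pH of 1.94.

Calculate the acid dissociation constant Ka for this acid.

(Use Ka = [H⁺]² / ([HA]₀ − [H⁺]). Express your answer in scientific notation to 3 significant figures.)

[H⁺] = 10^(−pH) = 10^(−1.94) = 1.148e-02 M. For HA ⇌ H⁺ + A⁻, Ka = [H⁺][A⁻]/[HA] = [H⁺]² / ([HA]₀ − [H⁺]) = (1.148e-02)² / (0.219 − 1.148e-02) = 6.35e-04.

K_a = 6.35e-04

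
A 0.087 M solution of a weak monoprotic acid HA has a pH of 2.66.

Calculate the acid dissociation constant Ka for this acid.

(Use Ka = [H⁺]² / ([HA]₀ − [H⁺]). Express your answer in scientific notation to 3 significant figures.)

[H⁺] = 10^(−pH) = 10^(−2.66) = 2.188e-03 M. For HA ⇌ H⁺ + A⁻, Ka = [H⁺][A⁻]/[HA] = [H⁺]² / ([HA]₀ − [H⁺]) = (2.188e-03)² / (0.087 − 2.188e-03) = 5.64e-05.

K_a = 5.64e-05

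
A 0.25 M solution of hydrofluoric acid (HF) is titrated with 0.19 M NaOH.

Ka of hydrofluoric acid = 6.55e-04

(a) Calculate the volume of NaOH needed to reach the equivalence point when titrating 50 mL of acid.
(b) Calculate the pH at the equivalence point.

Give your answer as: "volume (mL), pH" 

moles acid = 0.25 × 50/1000 = 0.0125 mol; V_base = moles/0.19 × 1000 = 65.8 mL. At equivalence only the conjugate base is present: [A⁻] = 0.0125/0.116 = 1.0795e-01 M. Kb = Kw/Ka = 1.53e-11; [OH⁻] = √(Kb × [A⁻]) = 1.2838e-06; pOH = 5.89; pH = 14 - pOH = 8.11.

V = 65.8 mL, pH = 8.11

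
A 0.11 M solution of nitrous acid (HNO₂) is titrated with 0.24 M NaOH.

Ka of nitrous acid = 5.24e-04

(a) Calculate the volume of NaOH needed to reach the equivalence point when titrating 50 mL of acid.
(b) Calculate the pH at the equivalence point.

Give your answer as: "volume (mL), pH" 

moles acid = 0.11 × 50/1000 = 0.0055 mol; V_base = moles/0.24 × 1000 = 22.9 mL. At equivalence only the conjugate base is present: [A⁻] = 0.0055/0.073 = 7.5429e-02 M. Kb = Kw/Ka = 1.91e-11; [OH⁻] = √(Kb × [A⁻]) = 1.1998e-06; pOH = 5.92; pH = 14 - pOH = 8.08.

V = 22.9 mL, pH = 8.08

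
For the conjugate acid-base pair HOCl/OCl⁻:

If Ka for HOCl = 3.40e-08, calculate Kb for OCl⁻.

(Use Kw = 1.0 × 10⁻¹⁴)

For a conjugate pair Ka × Kb = Kw, so Kb = Kw/Ka = 1.0 × 10⁻¹⁴ / 3.40e-08 = 2.94e-07.

K_b = 2.94e-07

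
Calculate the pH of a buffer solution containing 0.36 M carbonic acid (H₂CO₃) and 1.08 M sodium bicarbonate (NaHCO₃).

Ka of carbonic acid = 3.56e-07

pKa = -log(3.56e-07) = 6.45. pH = pKa + log([A⁻]/[HA]) = 6.45 + log(1.08/0.36)

pH = 6.93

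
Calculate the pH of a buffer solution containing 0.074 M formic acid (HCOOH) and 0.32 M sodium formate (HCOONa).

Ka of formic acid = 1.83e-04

pKa = -log(1.83e-04) = 3.74. pH = pKa + log([A⁻]/[HA]) = 3.74 + log(0.32/0.074)

pH = 4.37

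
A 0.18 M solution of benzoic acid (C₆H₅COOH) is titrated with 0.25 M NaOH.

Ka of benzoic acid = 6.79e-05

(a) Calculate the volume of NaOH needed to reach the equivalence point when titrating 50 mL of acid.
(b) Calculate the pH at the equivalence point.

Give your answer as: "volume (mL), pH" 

moles acid = 0.18 × 50/1000 = 0.009 mol; V_base = moles/0.25 × 1000 = 36.0 mL. At equivalence only the conjugate base is present: [A⁻] = 0.009/0.086 = 1.0465e-01 M. Kb = Kw/Ka = 1.47e-10; [OH⁻] = √(Kb × [A⁻]) = 3.9259e-06; pOH = 5.41; pH = 14 - pOH = 8.59.

V = 36.0 mL, pH = 8.59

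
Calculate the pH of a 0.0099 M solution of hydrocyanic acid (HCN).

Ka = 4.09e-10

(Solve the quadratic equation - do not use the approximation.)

x² + Ka×x - Ka×C = 0. Using quadratic formula: [H⁺] = 2.0120e-06

pH = 5.70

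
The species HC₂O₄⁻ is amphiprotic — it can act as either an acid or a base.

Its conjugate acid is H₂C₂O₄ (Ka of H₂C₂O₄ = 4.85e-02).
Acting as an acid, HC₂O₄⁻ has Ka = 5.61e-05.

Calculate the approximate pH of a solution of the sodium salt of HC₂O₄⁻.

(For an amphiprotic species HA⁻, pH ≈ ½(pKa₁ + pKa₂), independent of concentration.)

pKa₁ = -log(4.85e-02) = 1.31; pKa₂ = -log(5.61e-05) = 4.25. For an amphiprotic species, pH ≈ ½(pKa₁ + pKa₂) = ½(1.31 + 4.25) = 2.78.

pH = 2.78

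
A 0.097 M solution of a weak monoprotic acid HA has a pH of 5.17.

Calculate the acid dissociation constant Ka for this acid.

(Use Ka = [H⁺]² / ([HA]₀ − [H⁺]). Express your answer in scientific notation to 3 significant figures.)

[H⁺] = 10^(−pH) = 10^(−5.17) = 6.761e-06 M. For HA ⇌ H⁺ + A⁻, Ka = [H⁺][A⁻]/[HA] = [H⁺]² / ([HA]₀ − [H⁺]) = (6.761e-06)² / (0.097 − 6.761e-06) = 4.71e-10.

K_a = 4.71e-10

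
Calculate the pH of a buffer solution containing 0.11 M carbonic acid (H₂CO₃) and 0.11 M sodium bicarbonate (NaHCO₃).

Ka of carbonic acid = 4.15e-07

pKa = -log(4.15e-07) = 6.38. pH = pKa + log([A⁻]/[HA]) = 6.38 + log(0.11/0.11)

pH = 6.38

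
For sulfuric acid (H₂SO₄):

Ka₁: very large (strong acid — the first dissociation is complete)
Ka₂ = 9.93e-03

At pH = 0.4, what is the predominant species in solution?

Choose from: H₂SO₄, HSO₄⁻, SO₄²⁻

The first dissociation is complete, so H₂SO₄ itself is never the predominant species in water; pKa₂ = -log(9.93e-03) = 2.00. For a polyprotic acid the predominant species crosses at each pKa: below pKa_n the protonated form dominates, above it the deprotonated form does. At pH = 0.4, the predominant species is HSO₄⁻.

HSO₄⁻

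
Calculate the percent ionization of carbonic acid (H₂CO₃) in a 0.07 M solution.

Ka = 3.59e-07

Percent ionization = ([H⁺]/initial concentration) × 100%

Using Ka equilibrium: x² + Ka×x - Ka×C = 0. Solving: [H⁺] = 1.5835e-04. Percent = (1.5835e-04/0.07) × 100

Percent ionization = 0.226%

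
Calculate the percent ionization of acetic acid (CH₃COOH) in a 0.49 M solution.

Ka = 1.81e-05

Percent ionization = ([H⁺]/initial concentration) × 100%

Using Ka equilibrium: x² + Ka×x - Ka×C = 0. Solving: [H⁺] = 2.9691e-03. Percent = (2.9691e-03/0.49) × 100

Percent ionization = 0.606%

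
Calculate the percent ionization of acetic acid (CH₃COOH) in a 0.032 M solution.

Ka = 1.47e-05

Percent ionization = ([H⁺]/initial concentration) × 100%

Using Ka equilibrium: x² + Ka×x - Ka×C = 0. Solving: [H⁺] = 6.7855e-04. Percent = (6.7855e-04/0.032) × 100

Percent ionization = 2.12%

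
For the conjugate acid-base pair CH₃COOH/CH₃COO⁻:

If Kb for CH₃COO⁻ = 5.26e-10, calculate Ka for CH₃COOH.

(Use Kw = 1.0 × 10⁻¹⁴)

For a conjugate pair Ka × Kb = Kw, so Ka = Kw/Kb = 1.0 × 10⁻¹⁴ / 5.26e-10 = 1.90e-05.

K_a = 1.90e-05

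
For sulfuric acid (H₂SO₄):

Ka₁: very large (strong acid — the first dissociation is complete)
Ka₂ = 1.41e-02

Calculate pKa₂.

pKa₂ = -log(Ka₂) = -log(1.41e-02) = 1.85.

pK_{a2} = 1.85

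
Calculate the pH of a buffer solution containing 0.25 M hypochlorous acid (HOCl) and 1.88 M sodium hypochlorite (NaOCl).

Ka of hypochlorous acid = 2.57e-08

pKa = -log(2.57e-08) = 7.59. pH = pKa + log([A⁻]/[HA]) = 7.59 + log(1.88/0.25)

pH = 8.47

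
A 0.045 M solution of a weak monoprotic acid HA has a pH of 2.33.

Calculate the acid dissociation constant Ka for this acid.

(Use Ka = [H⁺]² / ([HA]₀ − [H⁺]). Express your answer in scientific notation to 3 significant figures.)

[H⁺] = 10^(−pH) = 10^(−2.33) = 4.677e-03 M. For HA ⇌ H⁺ + A⁻, Ka = [H⁺][A⁻]/[HA] = [H⁺]² / ([HA]₀ − [H⁺]) = (4.677e-03)² / (0.045 − 4.677e-03) = 5.43e-04.

K_a = 5.43e-04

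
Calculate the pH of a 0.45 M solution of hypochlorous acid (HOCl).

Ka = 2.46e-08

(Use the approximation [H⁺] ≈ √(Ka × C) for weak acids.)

[H⁺] = √(Ka × C) = √(2.46e-08 × 0.45) = 1.0521e-04. pH = -log(1.0521e-04)

pH = 3.98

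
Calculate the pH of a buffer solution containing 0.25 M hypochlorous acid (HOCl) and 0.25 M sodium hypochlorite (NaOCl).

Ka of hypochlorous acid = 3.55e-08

pKa = -log(3.55e-08) = 7.45. pH = pKa + log([A⁻]/[HA]) = 7.45 + log(0.25/0.25)

pH = 7.45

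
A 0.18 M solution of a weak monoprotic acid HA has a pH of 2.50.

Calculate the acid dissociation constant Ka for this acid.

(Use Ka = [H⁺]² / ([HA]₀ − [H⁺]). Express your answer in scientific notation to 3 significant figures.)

[H⁺] = 10^(−pH) = 10^(−2.50) = 3.162e-03 M. For HA ⇌ H⁺ + A⁻, Ka = [H⁺][A⁻]/[HA] = [H⁺]² / ([HA]₀ − [H⁺]) = (3.162e-03)² / (0.18 − 3.162e-03) = 5.65e-05.

K_a = 5.65e-05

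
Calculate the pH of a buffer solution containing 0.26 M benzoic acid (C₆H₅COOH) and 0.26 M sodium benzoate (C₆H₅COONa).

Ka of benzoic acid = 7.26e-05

pKa = -log(7.26e-05) = 4.14. pH = pKa + log([A⁻]/[HA]) = 4.14 + log(0.26/0.26)

pH = 4.14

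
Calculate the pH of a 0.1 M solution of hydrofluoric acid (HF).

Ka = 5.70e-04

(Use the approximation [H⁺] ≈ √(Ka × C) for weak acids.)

[H⁺] = √(Ka × C) = √(5.70e-04 × 0.1) = 7.5498e-03. pH = -log(7.5498e-03)

pH = 2.12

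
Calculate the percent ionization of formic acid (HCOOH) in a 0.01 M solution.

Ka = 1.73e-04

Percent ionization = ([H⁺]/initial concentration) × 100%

Using Ka equilibrium: x² + Ka×x - Ka×C = 0. Solving: [H⁺] = 1.2316e-03. Percent = (1.2316e-03/0.01) × 100

Percent ionization = 12.3%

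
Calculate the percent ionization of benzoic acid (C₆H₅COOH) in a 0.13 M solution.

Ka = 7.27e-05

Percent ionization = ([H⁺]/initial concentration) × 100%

Using Ka equilibrium: x² + Ka×x - Ka×C = 0. Solving: [H⁺] = 3.0381e-03. Percent = (3.0381e-03/0.13) × 100

Percent ionization = 2.34%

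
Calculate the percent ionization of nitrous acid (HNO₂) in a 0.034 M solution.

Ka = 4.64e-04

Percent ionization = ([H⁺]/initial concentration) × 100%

Using Ka equilibrium: x² + Ka×x - Ka×C = 0. Solving: [H⁺] = 3.7467e-03. Percent = (3.7467e-03/0.034) × 100

Percent ionization = 11%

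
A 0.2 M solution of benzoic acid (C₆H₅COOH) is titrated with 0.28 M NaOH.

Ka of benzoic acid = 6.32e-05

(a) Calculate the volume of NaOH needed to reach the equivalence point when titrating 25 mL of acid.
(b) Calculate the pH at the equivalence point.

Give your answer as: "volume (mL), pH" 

moles acid = 0.2 × 25/1000 = 0.005 mol; V_base = moles/0.28 × 1000 = 17.9 mL. At equivalence only the conjugate base is present: [A⁻] = 0.005/0.043 = 1.1667e-01 M. Kb = Kw/Ka = 1.58e-10; [OH⁻] = √(Kb × [A⁻]) = 4.2965e-06; pOH = 5.37; pH = 14 - pOH = 8.63.

V = 17.9 mL, pH = 8.63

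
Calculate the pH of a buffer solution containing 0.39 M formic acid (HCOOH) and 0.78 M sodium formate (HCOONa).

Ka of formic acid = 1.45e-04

pKa = -log(1.45e-04) = 3.84. pH = pKa + log([A⁻]/[HA]) = 3.84 + log(0.78/0.39)

pH = 4.14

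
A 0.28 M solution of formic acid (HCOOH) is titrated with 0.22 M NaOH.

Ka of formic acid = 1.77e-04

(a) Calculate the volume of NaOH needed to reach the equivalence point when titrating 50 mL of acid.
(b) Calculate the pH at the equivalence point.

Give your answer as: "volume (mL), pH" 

moles acid = 0.28 × 50/1000 = 0.014 mol; V_base = moles/0.22 × 1000 = 63.6 mL. At equivalence only the conjugate base is present: [A⁻] = 0.014/0.114 = 1.2320e-01 M. Kb = Kw/Ka = 5.65e-11; [OH⁻] = √(Kb × [A⁻]) = 2.6383e-06; pOH = 5.58; pH = 14 - pOH = 8.42.

V = 63.6 mL, pH = 8.42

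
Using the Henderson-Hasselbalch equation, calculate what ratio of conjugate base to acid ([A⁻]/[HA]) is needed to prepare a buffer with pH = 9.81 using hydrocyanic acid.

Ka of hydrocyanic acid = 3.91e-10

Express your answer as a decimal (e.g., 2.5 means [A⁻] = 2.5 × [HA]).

pKa = -log(3.91e-10) = 9.4078. pH = pKa + log([A⁻]/[HA]), so log([A⁻]/[HA]) = pH − pKa = 9.81 − 9.4078 = 0.4022. [A⁻]/[HA] = 10^(0.4022) = 2.52

[A⁻]/[HA] = 2.52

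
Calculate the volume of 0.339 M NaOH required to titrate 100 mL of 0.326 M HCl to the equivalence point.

At equivalence: moles acid = moles base. moles HCl = 0.326 × 100/1000 = 0.0326 mol. V_base = moles / 0.339 × 1000 = 96.2 mL.

V_{base} = 96.2 mL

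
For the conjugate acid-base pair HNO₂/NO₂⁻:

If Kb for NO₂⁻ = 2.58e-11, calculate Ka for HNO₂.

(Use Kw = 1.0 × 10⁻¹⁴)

For a conjugate pair Ka × Kb = Kw, so Ka = Kw/Kb = 1.0 × 10⁻¹⁴ / 2.58e-11 = 3.88e-04.

K_a = 3.88e-04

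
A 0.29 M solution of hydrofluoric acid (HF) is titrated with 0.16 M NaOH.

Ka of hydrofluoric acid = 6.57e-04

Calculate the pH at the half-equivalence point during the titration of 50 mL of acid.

At half-equivalence [HA] = [A⁻], so Henderson-Hasselbalch gives pH = pKa = -log(6.57e-04) = 3.18.

pH = pKa = 3.18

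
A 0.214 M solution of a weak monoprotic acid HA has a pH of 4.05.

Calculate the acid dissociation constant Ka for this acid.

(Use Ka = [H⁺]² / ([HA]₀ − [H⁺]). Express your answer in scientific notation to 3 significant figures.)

[H⁺] = 10^(−pH) = 10^(−4.05) = 8.913e-05 M. For HA ⇌ H⁺ + A⁻, Ka = [H⁺][A⁻]/[HA] = [H⁺]² / ([HA]₀ − [H⁺]) = (8.913e-05)² / (0.214 − 8.913e-05) = 3.71e-08.

K_a = 3.71e-08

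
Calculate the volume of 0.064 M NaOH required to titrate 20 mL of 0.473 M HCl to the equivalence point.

At equivalence: moles acid = moles base. moles HCl = 0.473 × 20/1000 = 0.00946 mol. V_base = moles / 0.064 × 1000 = 147.8 mL.

V_{base} = 147.8 mL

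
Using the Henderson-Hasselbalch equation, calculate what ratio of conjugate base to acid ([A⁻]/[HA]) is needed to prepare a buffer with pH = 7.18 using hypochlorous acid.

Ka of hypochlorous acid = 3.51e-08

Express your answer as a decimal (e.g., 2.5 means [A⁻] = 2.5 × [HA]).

pKa = -log(3.51e-08) = 7.4547. pH = pKa + log([A⁻]/[HA]), so log([A⁻]/[HA]) = pH − pKa = 7.18 − 7.4547 = -0.2747. [A⁻]/[HA] = 10^(-0.2747) = 0.531

[A⁻]/[HA] = 0.531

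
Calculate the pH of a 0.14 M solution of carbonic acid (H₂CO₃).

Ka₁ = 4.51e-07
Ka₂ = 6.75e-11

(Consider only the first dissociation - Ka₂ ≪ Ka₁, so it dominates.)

First dissociation dominates. From Ka₁ = [H⁺][HA⁻]/[H₂A], x² + Ka₁·x − Ka₁·C = 0 with C = 0.14 M and Ka₁ = 4.51e-07. Solving: [H⁺] = (−Ka₁ + √(Ka₁² + 4·Ka₁·C)) / 2 = 2.5105e-04 M. pH = -log(2.5105e-04) = 3.60.

pH = 3.60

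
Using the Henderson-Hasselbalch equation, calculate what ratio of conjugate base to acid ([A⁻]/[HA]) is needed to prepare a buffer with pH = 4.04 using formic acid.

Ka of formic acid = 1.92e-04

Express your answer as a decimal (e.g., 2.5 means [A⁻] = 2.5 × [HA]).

pKa = -log(1.92e-04) = 3.7167. pH = pKa + log([A⁻]/[HA]), so log([A⁻]/[HA]) = pH − pKa = 4.04 − 3.7167 = 0.3233. [A⁻]/[HA] = 10^(0.3233) = 2.11

[A⁻]/[HA] = 2.11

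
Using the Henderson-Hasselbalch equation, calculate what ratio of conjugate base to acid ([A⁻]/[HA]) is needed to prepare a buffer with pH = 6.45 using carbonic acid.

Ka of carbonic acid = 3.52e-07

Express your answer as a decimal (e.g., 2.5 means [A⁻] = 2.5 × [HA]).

pKa = -log(3.52e-07) = 6.4535. pH = pKa + log([A⁻]/[HA]), so log([A⁻]/[HA]) = pH − pKa = 6.45 − 6.4535 = -0.0035. [A⁻]/[HA] = 10^(-0.0035) = 0.992

[A⁻]/[HA] = 0.992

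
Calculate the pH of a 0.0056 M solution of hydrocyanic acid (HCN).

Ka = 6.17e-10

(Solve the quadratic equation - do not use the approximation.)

x² + Ka×x - Ka×C = 0. Using quadratic formula: [H⁺] = 1.8585e-06

pH = 5.73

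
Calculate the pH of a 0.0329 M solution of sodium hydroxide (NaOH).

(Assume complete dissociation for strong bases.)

[OH⁻] = 0.0329 M for strong base. pOH = -log[OH⁻] = 1.48, pH = 14 - pOH

pH = 12.52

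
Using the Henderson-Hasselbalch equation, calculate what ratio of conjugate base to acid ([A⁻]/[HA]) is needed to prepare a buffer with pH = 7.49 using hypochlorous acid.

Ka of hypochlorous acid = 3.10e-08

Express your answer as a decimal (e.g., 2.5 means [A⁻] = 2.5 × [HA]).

pKa = -log(3.10e-08) = 7.5086. pH = pKa + log([A⁻]/[HA]), so log([A⁻]/[HA]) = pH − pKa = 7.49 − 7.5086 = -0.0186. [A⁻]/[HA] = 10^(-0.0186) = 0.958

[A⁻]/[HA] = 0.958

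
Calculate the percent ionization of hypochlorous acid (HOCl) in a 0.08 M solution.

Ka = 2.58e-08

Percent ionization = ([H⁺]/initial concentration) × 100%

Using Ka equilibrium: x² + Ka×x - Ka×C = 0. Solving: [H⁺] = 4.5418e-05. Percent = (4.5418e-05/0.08) × 100

Percent ionization = 0.0568%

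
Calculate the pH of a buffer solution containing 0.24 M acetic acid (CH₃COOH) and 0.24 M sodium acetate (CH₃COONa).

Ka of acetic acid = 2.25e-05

pKa = -log(2.25e-05) = 4.65. pH = pKa + log([A⁻]/[HA]) = 4.65 + log(0.24/0.24)

pH = 4.65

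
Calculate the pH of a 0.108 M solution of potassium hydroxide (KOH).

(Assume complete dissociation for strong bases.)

[OH⁻] = 0.108 M for strong base. pOH = -log[OH⁻] = 0.97, pH = 14 - pOH

pH = 13.03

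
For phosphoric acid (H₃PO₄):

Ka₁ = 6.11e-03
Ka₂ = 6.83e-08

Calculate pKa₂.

pKa₂ = -log(Ka₂) = -log(6.83e-08) = 7.17.

pK_{a2} = 7.17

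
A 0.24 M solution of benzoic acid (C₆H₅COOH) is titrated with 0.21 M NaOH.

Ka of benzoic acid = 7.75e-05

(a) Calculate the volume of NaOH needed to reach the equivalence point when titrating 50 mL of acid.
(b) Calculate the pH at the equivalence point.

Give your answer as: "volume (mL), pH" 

moles acid = 0.24 × 50/1000 = 0.012 mol; V_base = moles/0.21 × 1000 = 57.1 mL. At equivalence only the conjugate base is present: [A⁻] = 0.012/0.107 = 1.1200e-01 M. Kb = Kw/Ka = 1.29e-10; [OH⁻] = √(Kb × [A⁻]) = 3.8015e-06; pOH = 5.42; pH = 14 - pOH = 8.58.

V = 57.1 mL, pH = 8.58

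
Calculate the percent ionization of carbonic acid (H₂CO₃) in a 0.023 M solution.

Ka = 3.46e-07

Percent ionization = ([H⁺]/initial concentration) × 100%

Using Ka equilibrium: x² + Ka×x - Ka×C = 0. Solving: [H⁺] = 8.9035e-05. Percent = (8.9035e-05/0.023) × 100

Percent ionization = 0.387%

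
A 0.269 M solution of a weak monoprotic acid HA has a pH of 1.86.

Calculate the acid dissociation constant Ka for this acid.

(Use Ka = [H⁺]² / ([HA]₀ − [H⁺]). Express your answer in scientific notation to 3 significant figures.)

[H⁺] = 10^(−pH) = 10^(−1.86) = 1.380e-02 M. For HA ⇌ H⁺ + A⁻, Ka = [H⁺][A⁻]/[HA] = [H⁺]² / ([HA]₀ − [H⁺]) = (1.380e-02)² / (0.269 − 1.380e-02) = 7.47e-04.

K_a = 7.47e-04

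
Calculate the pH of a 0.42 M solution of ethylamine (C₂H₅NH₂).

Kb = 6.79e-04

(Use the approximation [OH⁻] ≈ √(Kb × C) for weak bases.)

[OH⁻] = √(Kb × C) = √(6.79e-04 × 0.42) = 1.6887e-02. pOH = 1.77, pH = 14 - pOH

pH = 12.23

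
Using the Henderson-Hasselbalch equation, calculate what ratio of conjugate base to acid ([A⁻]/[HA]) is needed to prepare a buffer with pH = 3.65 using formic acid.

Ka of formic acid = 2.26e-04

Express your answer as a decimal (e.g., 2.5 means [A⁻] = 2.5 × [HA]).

pKa = -log(2.26e-04) = 3.6459. pH = pKa + log([A⁻]/[HA]), so log([A⁻]/[HA]) = pH − pKa = 3.65 − 3.6459 = 0.0041. [A⁻]/[HA] = 10^(0.0041) = 1.01

[A⁻]/[HA] = 1.01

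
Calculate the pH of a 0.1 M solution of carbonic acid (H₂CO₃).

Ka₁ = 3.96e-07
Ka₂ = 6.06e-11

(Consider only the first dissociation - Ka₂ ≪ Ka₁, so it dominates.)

First dissociation dominates. From Ka₁ = [H⁺][HA⁻]/[H₂A], x² + Ka₁·x − Ka₁·C = 0 with C = 0.1 M and Ka₁ = 3.96e-07. Solving: [H⁺] = (−Ka₁ + √(Ka₁² + 4·Ka₁·C)) / 2 = 1.9880e-04 M. pH = -log(1.9880e-04) = 3.70.

pH = 3.70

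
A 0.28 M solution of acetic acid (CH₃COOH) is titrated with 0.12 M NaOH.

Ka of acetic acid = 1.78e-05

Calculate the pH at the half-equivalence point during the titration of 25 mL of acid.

At half-equivalence [HA] = [A⁻], so Henderson-Hasselbalch gives pH = pKa = -log(1.78e-05) = 4.75.

pH = pKa = 4.75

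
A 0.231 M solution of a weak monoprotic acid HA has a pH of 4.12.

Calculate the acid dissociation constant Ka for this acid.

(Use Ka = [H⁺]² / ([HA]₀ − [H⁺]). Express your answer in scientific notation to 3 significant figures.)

[H⁺] = 10^(−pH) = 10^(−4.12) = 7.586e-05 M. For HA ⇌ H⁺ + A⁻, Ka = [H⁺][A⁻]/[HA] = [H⁺]² / ([HA]₀ − [H⁺]) = (7.586e-05)² / (0.231 − 7.586e-05) = 2.49e-08.

K_a = 2.49e-08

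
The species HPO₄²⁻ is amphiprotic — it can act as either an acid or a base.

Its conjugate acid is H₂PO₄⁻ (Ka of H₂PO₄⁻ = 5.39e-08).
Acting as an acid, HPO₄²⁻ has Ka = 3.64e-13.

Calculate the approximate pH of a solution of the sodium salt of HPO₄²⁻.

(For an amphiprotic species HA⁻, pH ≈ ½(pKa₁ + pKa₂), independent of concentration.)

pKa₁ = -log(5.39e-08) = 7.27; pKa₂ = -log(3.64e-13) = 12.44. For an amphiprotic species, pH ≈ ½(pKa₁ + pKa₂) = ½(7.27 + 12.44) = 9.85.

pH = 9.85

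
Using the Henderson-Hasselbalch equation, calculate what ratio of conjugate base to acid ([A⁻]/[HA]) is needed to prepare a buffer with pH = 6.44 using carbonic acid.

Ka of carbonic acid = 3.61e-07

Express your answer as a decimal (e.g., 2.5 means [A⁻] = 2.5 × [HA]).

pKa = -log(3.61e-07) = 6.4425. pH = pKa + log([A⁻]/[HA]), so log([A⁻]/[HA]) = pH − pKa = 6.44 − 6.4425 = -0.0025. [A⁻]/[HA] = 10^(-0.0025) = 0.994

[A⁻]/[HA] = 0.994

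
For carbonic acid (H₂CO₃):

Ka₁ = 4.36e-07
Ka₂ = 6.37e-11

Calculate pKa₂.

pKa₂ = -log(Ka₂) = -log(6.37e-11) = 10.20.

pK_{a2} = 10.20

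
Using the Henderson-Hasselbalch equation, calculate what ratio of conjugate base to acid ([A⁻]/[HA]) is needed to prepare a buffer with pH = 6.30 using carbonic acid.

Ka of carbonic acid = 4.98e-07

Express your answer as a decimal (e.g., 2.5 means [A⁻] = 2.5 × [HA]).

pKa = -log(4.98e-07) = 6.3028. pH = pKa + log([A⁻]/[HA]), so log([A⁻]/[HA]) = pH − pKa = 6.30 − 6.3028 = -0.0028. [A⁻]/[HA] = 10^(-0.0028) = 0.994

[A⁻]/[HA] = 0.994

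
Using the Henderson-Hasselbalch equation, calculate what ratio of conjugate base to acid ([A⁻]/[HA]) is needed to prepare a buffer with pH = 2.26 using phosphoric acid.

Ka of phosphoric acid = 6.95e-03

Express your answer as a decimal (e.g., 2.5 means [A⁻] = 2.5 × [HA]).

pKa = -log(6.95e-03) = 2.1580. pH = pKa + log([A⁻]/[HA]), so log([A⁻]/[HA]) = pH − pKa = 2.26 − 2.1580 = 0.1020. [A⁻]/[HA] = 10^(0.1020) = 1.26

[A⁻]/[HA] = 1.26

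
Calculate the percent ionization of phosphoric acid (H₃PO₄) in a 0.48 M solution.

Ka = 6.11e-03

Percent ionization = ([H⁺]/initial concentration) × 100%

Using Ka equilibrium: x² + Ka×x - Ka×C = 0. Solving: [H⁺] = 5.1186e-02. Percent = (5.1186e-02/0.48) × 100

Percent ionization = 10.7%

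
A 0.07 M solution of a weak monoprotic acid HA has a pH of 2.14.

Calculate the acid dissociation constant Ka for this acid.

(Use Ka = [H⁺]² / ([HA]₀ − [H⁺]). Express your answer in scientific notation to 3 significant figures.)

[H⁺] = 10^(−pH) = 10^(−2.14) = 7.244e-03 M. For HA ⇌ H⁺ + A⁻, Ka = [H⁺][A⁻]/[HA] = [H⁺]² / ([HA]₀ − [H⁺]) = (7.244e-03)² / (0.07 − 7.244e-03) = 8.36e-04.

K_a = 8.36e-04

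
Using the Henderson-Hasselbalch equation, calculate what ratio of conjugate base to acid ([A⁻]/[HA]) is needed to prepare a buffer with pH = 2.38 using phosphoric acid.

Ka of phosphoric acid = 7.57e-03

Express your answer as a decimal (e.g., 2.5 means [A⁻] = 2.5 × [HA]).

pKa = -log(7.57e-03) = 2.1209. pH = pKa + log([A⁻]/[HA]), so log([A⁻]/[HA]) = pH − pKa = 2.38 − 2.1209 = 0.2591. [A⁻]/[HA] = 10^(0.2591) = 1.82

[A⁻]/[HA] = 1.82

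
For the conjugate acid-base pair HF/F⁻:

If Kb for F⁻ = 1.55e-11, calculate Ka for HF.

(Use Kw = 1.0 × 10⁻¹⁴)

For a conjugate pair Ka × Kb = Kw, so Ka = Kw/Kb = 1.0 × 10⁻¹⁴ / 1.55e-11 = 6.45e-04.

K_a = 6.45e-04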